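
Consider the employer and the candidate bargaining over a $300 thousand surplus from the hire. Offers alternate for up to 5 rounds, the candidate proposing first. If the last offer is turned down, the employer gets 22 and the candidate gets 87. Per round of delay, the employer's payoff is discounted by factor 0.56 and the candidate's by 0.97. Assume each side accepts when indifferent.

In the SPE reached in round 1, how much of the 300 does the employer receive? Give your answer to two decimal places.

Round 5 (the candidate proposes): the employer gets 22 if talks fail, so the candidate offers 22 and keeps 278.
Round 4 (the employer proposes): the candidate can get 278 next round, worth 0.97 × 278 = 269.66 now, so the employer offers 269.66, keeping 30.34.
Round 3 (the candidate proposes): the employer can get 30.34 next round, worth 0.56 × 30.34 = 16.9904 now. The candidate offers 16.9904 and keeps 300 − 16.9904 = 283.0096.
Round 2 (the employer proposes): the candidate can get 283.0096 next round, worth 0.97 × 283.0096 = 274.519312 now, so the employer offers 274.519312, keeping 25.480688.
Round 1 (the candidate proposes): the employer can get 25.480688 next round, worth 0.56 × 25.480688 = 14.26918528 now; the candidate offers that and keeps 285.73081472.

14.27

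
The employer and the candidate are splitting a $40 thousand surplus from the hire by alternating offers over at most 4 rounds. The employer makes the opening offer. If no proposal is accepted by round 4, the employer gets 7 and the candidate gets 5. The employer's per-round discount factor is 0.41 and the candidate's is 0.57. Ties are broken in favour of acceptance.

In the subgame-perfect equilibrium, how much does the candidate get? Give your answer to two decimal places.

17.85

Round 4 (the candidate proposes): the employer gets 7 if talks fail, so the candidate offers 7 and keeps 33.
Round 3 (the employer proposes): the candidate can get 33 next round, worth 0.57 × 33 = 18.81 now; the employer offers that and keeps 21.19.
Round 2 (the candidate proposes): the employer can get 21.19 next round, worth 0.41 × 21.19 = 8.6879 now; the candidate offers that and keeps 31.3121.
Round 1 (the employer proposes): the candidate can get 31.3121 next round, worth 0.57 × 31.3121 = 17.847897 now, so the employer offers 17.847897, keeping 22.152103.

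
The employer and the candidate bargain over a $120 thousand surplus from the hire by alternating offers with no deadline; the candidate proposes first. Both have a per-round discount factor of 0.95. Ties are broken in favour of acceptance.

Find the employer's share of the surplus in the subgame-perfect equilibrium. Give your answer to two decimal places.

In a stationary SPE each proposer offers the other exactly their discounted continuation value.
If the candidate keeps x when proposing and the employer keeps y when proposing, then x = 120 − 0.95y and y = 120 − 0.95x.
Solving: x = 120(1 − 0.95) / (1 − 0.95·0.95) = 6 / 0.0975 ≈ 61.5385.
The employer gets 120 − 61.5385 ≈ 58.4615.

58.46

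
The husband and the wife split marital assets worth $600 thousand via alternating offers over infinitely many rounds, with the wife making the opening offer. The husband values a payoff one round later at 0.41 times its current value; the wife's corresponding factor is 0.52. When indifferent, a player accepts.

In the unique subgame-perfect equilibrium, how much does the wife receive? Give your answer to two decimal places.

449.92

When the wife proposes, the husband accepts any offer worth at least 0.41 times what the husband would get by proposing next round; and vice versa.
This gives x = 600 − 0.41y and y = 600 − 0.52x, where x and y are each side's share when it proposes.
Hence (1 − 0.41·0.52)x = 600(1 − 0.41), i.e. 0.7868·x = 354.
x ≈ 449.9237; the husband's share is 600 − x ≈ 150.0763.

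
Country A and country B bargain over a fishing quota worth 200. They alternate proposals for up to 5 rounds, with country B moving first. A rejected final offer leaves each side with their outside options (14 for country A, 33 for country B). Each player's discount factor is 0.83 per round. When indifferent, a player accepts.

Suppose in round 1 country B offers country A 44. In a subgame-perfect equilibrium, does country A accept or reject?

Reject

Work out country A's continuation value if the offer is rejected.
Round 5 (country B proposes): country A gets 14 if talks fail, so country B offers 14 and keeps 186.
Round 4 (country A proposes): country B can get 186 next round, worth 0.83 × 186 = 154.38 now. Country A offers 154.38 and keeps 200 − 154.38 = 45.62.
Round 3 (country B proposes): country A can get 45.62 next round, worth 0.83 × 45.62 = 37.8646 now; country B offers that and keeps 162.1354.
Round 2 (country A proposes): country B can get 162.1354 next round, worth 0.83 × 162.1354 = 134.572382 now; country A offers that and keeps 65.427618.
So by rejecting in round 1, country A gets 65.427618 next round, worth 0.83 × 65.427618 = 54.30492294 now.
Offer 44 < 54.30492294, so country A rejects.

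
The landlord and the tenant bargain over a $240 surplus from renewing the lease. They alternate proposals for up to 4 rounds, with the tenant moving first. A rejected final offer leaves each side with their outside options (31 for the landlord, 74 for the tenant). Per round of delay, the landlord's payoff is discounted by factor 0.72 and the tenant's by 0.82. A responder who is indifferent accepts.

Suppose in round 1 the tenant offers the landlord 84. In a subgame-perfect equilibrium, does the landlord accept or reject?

Reject

Round 4 (the landlord proposes): the tenant gets 74 if talks fail, so the landlord offers 74 and keeps 166.
Round 3 (the tenant proposes): the landlord can get 166 next round, worth 0.72 × 166 = 119.52 now. The tenant offers 119.52 and keeps 240 − 119.52 = 120.48.
Round 2 (the landlord proposes): the tenant can get 120.48 next round, worth 0.82 × 120.48 = 98.7936 now; the landlord offers that and keeps 141.2064.
So by rejecting in round 1, the landlord gets 141.2064 next round, worth 0.72 × 141.2064 = 101.668608 now.
Offer 84 < 101.668608, so the landlord rejects.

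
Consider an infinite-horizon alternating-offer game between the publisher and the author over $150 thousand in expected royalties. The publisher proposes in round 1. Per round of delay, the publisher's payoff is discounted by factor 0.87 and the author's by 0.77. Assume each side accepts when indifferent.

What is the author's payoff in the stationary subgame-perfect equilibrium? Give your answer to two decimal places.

45.49

In a stationary SPE each proposer offers the other exactly their discounted continuation value.
If the publisher keeps x when proposing and the author keeps y when proposing, then x = 150 − 0.77y and y = 150 − 0.87x.
Solving: x = 150(1 − 0.77) / (1 − 0.87·0.77) = 34.5 / 0.3301 ≈ 104.5138.
The author gets 150 − 104.5138 ≈ 45.4862.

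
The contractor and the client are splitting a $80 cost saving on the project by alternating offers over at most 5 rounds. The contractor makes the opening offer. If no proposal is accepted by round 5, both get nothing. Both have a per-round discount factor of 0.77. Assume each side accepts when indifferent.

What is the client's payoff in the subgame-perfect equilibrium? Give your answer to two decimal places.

Round 5 (the contractor proposes): rejection yields 0 for the client; the contractor offers 0 and keeps 80.
Round 4 (the client proposes): the contractor can get 80 next round, worth 0.77 × 80 = 61.6 now. The client offers 61.6 and keeps 80 − 61.6 = 18.4.
Round 3 (the contractor proposes): the client can get 18.4 next round, worth 0.77 × 18.4 = 14.168 now; the contractor offers that and keeps 65.832.
Round 2 (the client proposes): the contractor can get 65.832 next round, worth 0.77 × 65.832 = 50.69064 now. The client offers 50.69064 and keeps 80 − 50.69064 = 29.30936.
Round 1 (the contractor proposes): the client can get 29.30936 next round, worth 0.77 × 29.30936 = 22.5682072 now. The contractor offers 22.5682072 and keeps 80 − 22.5682072 = 57.4317928.

22.57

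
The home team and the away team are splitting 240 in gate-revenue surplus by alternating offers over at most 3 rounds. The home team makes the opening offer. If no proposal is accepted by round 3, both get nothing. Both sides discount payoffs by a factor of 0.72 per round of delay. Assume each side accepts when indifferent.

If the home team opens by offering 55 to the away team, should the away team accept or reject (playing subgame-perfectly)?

Work out the away team's continuation value if the offer is rejected.
Round 3 (the home team proposes): rejection yields 0 for the away team; the home team offers 0 and keeps 240.
Round 2 (the away team proposes): the home team can get 240 next round, worth 0.72 × 240 = 172.8 now, so the away team offers 172.8, keeping 67.2.
So by rejecting in round 1, the away team gets 67.2 next round, worth 0.72 × 67.2 = 48.384 now.
Offer 55 ≥ 48.384, so the away team accepts.

Accept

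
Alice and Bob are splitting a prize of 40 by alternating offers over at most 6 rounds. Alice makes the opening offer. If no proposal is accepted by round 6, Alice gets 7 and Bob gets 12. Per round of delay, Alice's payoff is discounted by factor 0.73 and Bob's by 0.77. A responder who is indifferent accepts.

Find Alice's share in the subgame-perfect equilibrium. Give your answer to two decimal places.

18.98

Round 6 (Bob proposes): Alice gets 7 if talks fail, so Bob offers 7 and keeps 33.
Round 5 (Alice proposes): Bob can get 33 next round, worth 0.77 × 33 = 25.41 now, so Alice offers 25.41, keeping 14.59.
Round 4 (Bob proposes): Alice can get 14.59 next round, worth 0.73 × 14.59 = 10.6507 now; Bob offers that and keeps 29.3493.
Round 3 (Alice proposes): Bob can get 29.3493 next round, worth 0.77 × 29.3493 = 22.598961 now. Alice offers 22.598961 and keeps 40 − 22.598961 = 17.401039.
Round 2 (Bob proposes): Alice can get 17.401039 next round, worth 0.73 × 17.401039 = 12.70275847 now; Bob offers that and keeps 27.29724153.
Round 1 (Alice proposes): Bob can get 27.29724153 next round, worth 0.77 × 27.29724153 = 21.0188759781 now; Alice offers that and keeps 18.9811240219.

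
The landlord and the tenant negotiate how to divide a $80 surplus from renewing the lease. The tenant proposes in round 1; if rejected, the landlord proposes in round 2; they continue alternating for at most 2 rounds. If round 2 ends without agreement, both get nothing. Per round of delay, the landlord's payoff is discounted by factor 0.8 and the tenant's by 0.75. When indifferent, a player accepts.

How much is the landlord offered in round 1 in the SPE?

64

Round 2 (the landlord proposes): the tenant will accept anything ≥ 0, so the landlord offers 0 and keeps 80.
Round 1 (the tenant proposes): the landlord can get 80 next round, worth 0.8 × 80 = 64 now. The tenant offers 64 and keeps 80 − 64 = 16.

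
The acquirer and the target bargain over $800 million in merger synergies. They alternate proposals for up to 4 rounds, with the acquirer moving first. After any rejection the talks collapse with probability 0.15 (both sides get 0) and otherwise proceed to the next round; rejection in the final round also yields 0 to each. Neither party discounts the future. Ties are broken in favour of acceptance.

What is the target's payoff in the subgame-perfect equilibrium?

593.3

Round 4 (the target proposes): rejection yields 0 for the acquirer; the target offers 0 and keeps 800.
Round 3 (the acquirer proposes): rejecting gives the target an expected 0.85 × 800 = 680. The acquirer offers 680 and keeps 800 − 680 = 120.
Round 2 (the target proposes): rejecting gives the acquirer an expected 0.85 × 120 = 102; the target offers that and keeps 698.
Round 1 (the acquirer proposes): rejecting gives the target an expected 0.85 × 698 = 593.3; the acquirer offers that and keeps 206.7.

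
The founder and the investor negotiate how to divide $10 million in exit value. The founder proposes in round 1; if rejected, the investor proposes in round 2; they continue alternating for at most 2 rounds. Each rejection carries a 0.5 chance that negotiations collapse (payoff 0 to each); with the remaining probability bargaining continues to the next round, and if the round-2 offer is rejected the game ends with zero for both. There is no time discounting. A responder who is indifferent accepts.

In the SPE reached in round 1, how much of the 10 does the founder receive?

5

Round 2 (the investor proposes): the founder will accept anything ≥ 0, so the investor offers 0 and keeps 10.
Round 1 (the founder proposes): rejecting gives the investor an expected 0.5 × 10 = 5. The founder offers 5 and keeps 10 − 5 = 5.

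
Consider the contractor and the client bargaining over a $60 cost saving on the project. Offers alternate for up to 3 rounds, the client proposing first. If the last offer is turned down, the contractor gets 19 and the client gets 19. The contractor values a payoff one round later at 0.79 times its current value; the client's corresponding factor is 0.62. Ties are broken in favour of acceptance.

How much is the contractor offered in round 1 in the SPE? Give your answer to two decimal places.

Round 3 (the client proposes): the contractor gets 19 if talks fail, so the client offers 19 and keeps 41.
Round 2 (the contractor proposes): the client can get 41 next round, worth 0.62 × 41 = 25.42 now. The contractor offers 25.42 and keeps 60 − 25.42 = 34.58.
Round 1 (the client proposes): the contractor can get 34.58 next round, worth 0.79 × 34.58 = 27.3182 now, so the client offers 27.3182, keeping 32.6818.

27.32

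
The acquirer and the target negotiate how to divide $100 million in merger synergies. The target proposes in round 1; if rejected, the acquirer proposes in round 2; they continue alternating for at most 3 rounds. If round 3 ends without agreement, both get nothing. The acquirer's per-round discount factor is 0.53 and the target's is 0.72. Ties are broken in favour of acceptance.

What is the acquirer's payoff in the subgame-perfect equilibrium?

14.84

Round 3 (the target proposes): the acquirer will accept anything ≥ 0, so the target offers 0 and keeps 100.
Round 2 (the acquirer proposes): the target can get 100 next round, worth 0.72 × 100 = 72 now. The acquirer offers 72 and keeps 100 − 72 = 28.
Round 1 (the target proposes): the acquirer can get 28 next round, worth 0.53 × 28 = 14.84 now; the target offers that and keeps 85.16.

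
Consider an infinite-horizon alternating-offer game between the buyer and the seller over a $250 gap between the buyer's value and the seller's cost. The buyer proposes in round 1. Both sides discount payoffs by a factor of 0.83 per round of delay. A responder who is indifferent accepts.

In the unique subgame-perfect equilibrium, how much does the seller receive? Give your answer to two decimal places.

113.39

In a stationary SPE each proposer offers the other exactly their discounted continuation value.
If the buyer keeps x when proposing and the seller keeps y when proposing, then x = 250 − 0.83y and y = 250 − 0.83x.
Solving: x = 250(1 − 0.83) / (1 − 0.83·0.83) = 42.5 / 0.3111 ≈ 136.6120.
The seller gets 250 − 136.6120 ≈ 113.3880.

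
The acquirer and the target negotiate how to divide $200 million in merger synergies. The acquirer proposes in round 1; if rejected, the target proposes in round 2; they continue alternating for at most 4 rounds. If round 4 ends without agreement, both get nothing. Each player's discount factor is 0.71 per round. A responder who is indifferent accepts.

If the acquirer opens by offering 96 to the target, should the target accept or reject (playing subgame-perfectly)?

Reject

Round 4 (the target proposes): rejection yields 0 for the acquirer; the target offers 0 and keeps 200.
Round 3 (the acquirer proposes): the target can get 200 next round, worth 0.71 × 200 = 142 now; the acquirer offers that and keeps 58.
Round 2 (the target proposes): the acquirer can get 58 next round, worth 0.71 × 58 = 41.18 now; the target offers that and keeps 158.82.
So by rejecting in round 1, the target gets 158.82 next round, worth 0.71 × 158.82 = 112.7622 now.
Offer 96 < 112.7622, so the target rejects.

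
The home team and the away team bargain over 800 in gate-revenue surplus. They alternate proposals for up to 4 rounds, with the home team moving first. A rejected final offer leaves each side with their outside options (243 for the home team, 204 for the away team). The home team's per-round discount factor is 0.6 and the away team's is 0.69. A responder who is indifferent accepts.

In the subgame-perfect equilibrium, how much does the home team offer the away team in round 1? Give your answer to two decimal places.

379.91

Solve by backward induction from round 4.
Round 4 (the away team proposes): the home team gets 243 if talks fail, so the away team offers 243 and keeps 557.
Round 3 (the home team proposes): the away team can get 557 next round, worth 0.69 × 557 = 384.33 now, so the home team offers 384.33, keeping 415.67.
Round 2 (the away team proposes): the home team can get 415.67 next round, worth 0.6 × 415.67 = 249.402 now; the away team offers that and keeps 550.598.
Round 1 (the home team proposes): the away team can get 550.598 next round, worth 0.69 × 550.598 = 379.91262 now; the home team offers that and keeps 420.08738.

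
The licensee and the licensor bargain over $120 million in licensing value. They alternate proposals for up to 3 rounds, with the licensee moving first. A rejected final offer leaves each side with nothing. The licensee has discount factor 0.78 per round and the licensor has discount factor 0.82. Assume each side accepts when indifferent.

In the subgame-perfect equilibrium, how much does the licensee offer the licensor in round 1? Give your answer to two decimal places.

Work backward from the last round.
Round 3 (the licensee proposes): rejection yields 0 for the licensor; the licensee offers 0 and keeps 120.
Round 2 (the licensor proposes): the licensee can get 120 next round, worth 0.78 × 120 = 93.6 now; the licensor offers that and keeps 26.4.
Round 1 (the licensee proposes): the licensor can get 26.4 next round, worth 0.82 × 26.4 = 21.648 now; the licensee offers that and keeps 98.352.

21.65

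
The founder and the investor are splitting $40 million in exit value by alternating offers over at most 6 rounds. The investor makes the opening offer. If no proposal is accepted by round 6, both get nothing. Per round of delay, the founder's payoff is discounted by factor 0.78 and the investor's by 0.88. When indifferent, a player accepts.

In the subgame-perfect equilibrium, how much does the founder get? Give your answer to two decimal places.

Round 6 (the founder proposes): rejection yields 0 for the investor; the founder offers 0 and keeps 40.
Round 5 (the investor proposes): the founder can get 40 next round, worth 0.78 × 40 = 31.2 now. The investor offers 31.2 and keeps 40 − 31.2 = 8.8.
Round 4 (the founder proposes): the investor can get 8.8 next round, worth 0.88 × 8.8 = 7.744 now; the founder offers that and keeps 32.256.
Round 3 (the investor proposes): the founder can get 32.256 next round, worth 0.78 × 32.256 = 25.15968 now. The investor offers 25.15968 and keeps 40 − 25.15968 = 14.84032.
Round 2 (the founder proposes): the investor can get 14.84032 next round, worth 0.88 × 14.84032 = 13.0594816 now; the founder offers that and keeps 26.9405184.
Round 1 (the investor proposes): the founder can get 26.9405184 next round, worth 0.78 × 26.9405184 = 21.013604352 now, so the investor offers 21.013604352, keeping 18.986395648.

21.01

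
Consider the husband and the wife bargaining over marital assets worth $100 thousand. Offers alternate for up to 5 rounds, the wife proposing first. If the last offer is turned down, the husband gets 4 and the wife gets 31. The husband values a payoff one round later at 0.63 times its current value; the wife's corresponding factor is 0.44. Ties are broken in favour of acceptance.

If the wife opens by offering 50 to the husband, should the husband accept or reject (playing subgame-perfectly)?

Accept

Round 5 (the wife proposes): the husband gets 4 if talks fail, so the wife offers 4 and keeps 96.
Round 4 (the husband proposes): the wife can get 96 next round, worth 0.44 × 96 = 42.24 now, so the husband offers 42.24, keeping 57.76.
Round 3 (the wife proposes): the husband can get 57.76 next round, worth 0.63 × 57.76 = 36.3888 now; the wife offers that and keeps 63.6112.
Round 2 (the husband proposes): the wife can get 63.6112 next round, worth 0.44 × 63.6112 = 27.988928 now. The husband offers 27.988928 and keeps 100 − 27.988928 = 72.011072.
So by rejecting in round 1, the husband gets 72.011072 next round, worth 0.63 × 72.011072 = 45.36697536 now.
Offer 50 ≥ 45.36697536, so the husband accepts.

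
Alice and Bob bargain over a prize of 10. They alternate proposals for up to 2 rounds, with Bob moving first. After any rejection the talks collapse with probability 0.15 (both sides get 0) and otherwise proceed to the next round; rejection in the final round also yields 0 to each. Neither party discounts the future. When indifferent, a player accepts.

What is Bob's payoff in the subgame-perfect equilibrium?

1.5

Round 2 (Alice proposes): rejection yields 0 for Bob; Alice offers 0 and keeps 10.
Round 1 (Bob proposes): rejecting gives Alice an expected 0.85 × 10 = 8.5; Bob offers that and keeps 1.5.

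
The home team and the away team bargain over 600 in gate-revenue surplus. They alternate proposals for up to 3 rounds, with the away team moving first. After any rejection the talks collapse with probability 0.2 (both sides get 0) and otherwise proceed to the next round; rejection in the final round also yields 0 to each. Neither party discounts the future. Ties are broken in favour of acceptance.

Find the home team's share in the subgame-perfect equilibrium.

96

By backward induction:
Round 3 (the away team proposes): rejection yields 0 for the home team; the away team offers 0 and keeps 600.
Round 2 (the home team proposes): rejecting gives the away team an expected 0.8 × 600 = 480. The home team offers 480 and keeps 600 − 480 = 120.
Round 1 (the away team proposes): rejecting gives the home team an expected 0.8 × 120 = 96; the away team offers that and keeps 504.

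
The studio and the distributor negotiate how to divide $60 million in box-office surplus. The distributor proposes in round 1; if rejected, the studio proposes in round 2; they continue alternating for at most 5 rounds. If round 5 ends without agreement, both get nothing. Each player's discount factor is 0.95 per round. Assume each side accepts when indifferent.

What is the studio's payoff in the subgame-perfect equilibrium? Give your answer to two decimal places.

Round 5 (the distributor proposes): the studio will accept anything ≥ 0, so the distributor offers 0 and keeps 60.
Round 4 (the studio proposes): the distributor can get 60 next round, worth 0.95 × 60 = 57 now, so the studio offers 57, keeping 3.
Round 3 (the distributor proposes): the studio can get 3 next round, worth 0.95 × 3 = 2.85 now. The distributor offers 2.85 and keeps 60 − 2.85 = 57.15.
Round 2 (the studio proposes): the distributor can get 57.15 next round, worth 0.95 × 57.15 = 54.2925 now; the studio offers that and keeps 5.7075.
Round 1 (the distributor proposes): the studio can get 5.7075 next round, worth 0.95 × 5.7075 = 5.422125 now. The distributor offers 5.422125 and keeps 60 − 5.422125 = 54.577875.

5.42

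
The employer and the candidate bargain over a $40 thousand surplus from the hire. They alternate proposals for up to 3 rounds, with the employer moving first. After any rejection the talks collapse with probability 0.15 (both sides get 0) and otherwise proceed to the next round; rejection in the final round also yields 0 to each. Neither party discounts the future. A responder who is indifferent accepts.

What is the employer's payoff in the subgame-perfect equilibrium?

34.9

Round 3 (the employer proposes): rejection yields 0 for the candidate; the employer offers 0 and keeps 40.
Round 2 (the candidate proposes): rejecting gives the employer an expected 0.85 × 40 = 34, so the candidate offers 34, keeping 6.
Round 1 (the employer proposes): rejecting gives the candidate an expected 0.85 × 6 = 5.1; the employer offers that and keeps 34.9.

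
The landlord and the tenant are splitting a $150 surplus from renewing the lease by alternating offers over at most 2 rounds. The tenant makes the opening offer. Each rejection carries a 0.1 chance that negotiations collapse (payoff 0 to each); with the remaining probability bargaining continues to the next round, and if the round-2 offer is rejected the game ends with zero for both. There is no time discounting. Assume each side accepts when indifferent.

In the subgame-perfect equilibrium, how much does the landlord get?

135

Round 2 (the landlord proposes): the tenant will accept anything ≥ 0, so the landlord offers 0 and keeps 150.
Round 1 (the tenant proposes): rejecting gives the landlord an expected 0.9 × 150 = 135, so the tenant offers 135, keeping 15.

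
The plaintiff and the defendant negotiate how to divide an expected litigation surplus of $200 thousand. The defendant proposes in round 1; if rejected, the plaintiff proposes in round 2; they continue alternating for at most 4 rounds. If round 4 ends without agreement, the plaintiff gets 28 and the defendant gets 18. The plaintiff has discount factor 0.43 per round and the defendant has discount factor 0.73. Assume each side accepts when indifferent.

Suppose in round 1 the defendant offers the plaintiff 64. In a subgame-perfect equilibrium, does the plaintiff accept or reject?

Accept

Work out the plaintiff's continuation value if the offer is rejected.
Round 4 (the plaintiff proposes): the defendant gets 18 if talks fail, so the plaintiff offers 18 and keeps 182.
Round 3 (the defendant proposes): the plaintiff can get 182 next round, worth 0.43 × 182 = 78.26 now. The defendant offers 78.26 and keeps 200 − 78.26 = 121.74.
Round 2 (the plaintiff proposes): the defendant can get 121.74 next round, worth 0.73 × 121.74 = 88.8702 now; the plaintiff offers that and keeps 111.1298.
So by rejecting in round 1, the plaintiff gets 111.1298 next round, worth 0.43 × 111.1298 = 47.785814 now.
Offer 64 ≥ 47.785814, so the plaintiff accepts.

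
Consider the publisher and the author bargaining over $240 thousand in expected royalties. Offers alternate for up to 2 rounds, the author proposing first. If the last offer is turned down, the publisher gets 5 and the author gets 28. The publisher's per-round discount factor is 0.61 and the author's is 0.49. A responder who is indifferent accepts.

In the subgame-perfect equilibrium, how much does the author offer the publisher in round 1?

129.32

Round 2 (the publisher proposes): the author gets 28 if talks fail, so the publisher offers 28 and keeps 212.
Round 1 (the author proposes): the publisher can get 212 next round, worth 0.61 × 212 = 129.32 now; the author offers that and keeps 110.68.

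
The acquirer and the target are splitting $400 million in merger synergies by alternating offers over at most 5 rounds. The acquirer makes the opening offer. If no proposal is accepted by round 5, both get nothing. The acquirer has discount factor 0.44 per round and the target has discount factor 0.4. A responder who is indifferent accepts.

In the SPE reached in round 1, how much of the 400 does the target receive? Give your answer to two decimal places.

105.37

Solve by backward induction from round 5.
Round 5 (the acquirer proposes): rejection yields 0 for the target; the acquirer offers 0 and keeps 400.
Round 4 (the target proposes): the acquirer can get 400 next round, worth 0.44 × 400 = 176 now; the target offers that and keeps 224.
Round 3 (the acquirer proposes): the target can get 224 next round, worth 0.4 × 224 = 89.6 now, so the acquirer offers 89.6, keeping 310.4.
Round 2 (the target proposes): the acquirer can get 310.4 next round, worth 0.44 × 310.4 = 136.576 now; the target offers that and keeps 263.424.
Round 1 (the acquirer proposes): the target can get 263.424 next round, worth 0.4 × 263.424 = 105.3696 now, so the acquirer offers 105.3696, keeping 294.6304.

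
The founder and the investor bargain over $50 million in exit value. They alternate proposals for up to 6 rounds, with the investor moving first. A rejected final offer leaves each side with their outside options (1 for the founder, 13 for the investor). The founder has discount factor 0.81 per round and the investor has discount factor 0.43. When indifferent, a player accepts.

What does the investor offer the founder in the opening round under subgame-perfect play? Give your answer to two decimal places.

34.76

Work backward from the last round.
Round 6 (the founder proposes): the investor gets 13 if talks fail, so the founder offers 13 and keeps 37.
Round 5 (the investor proposes): the founder can get 37 next round, worth 0.81 × 37 = 29.97 now. The investor offers 29.97 and keeps 50 − 29.97 = 20.03.
Round 4 (the founder proposes): the investor can get 20.03 next round, worth 0.43 × 20.03 = 8.6129 now; the founder offers that and keeps 41.3871.
Round 3 (the investor proposes): the founder can get 41.3871 next round, worth 0.81 × 41.3871 = 33.523551 now, so the investor offers 33.523551, keeping 16.476449.
Round 2 (the founder proposes): the investor can get 16.476449 next round, worth 0.43 × 16.476449 = 7.08487307 now; the founder offers that and keeps 42.91512693.
Round 1 (the investor proposes): the founder can get 42.91512693 next round, worth 0.81 × 42.91512693 = 34.7612528133 now, so the investor offers 34.7612528133, keeping 15.2387471867.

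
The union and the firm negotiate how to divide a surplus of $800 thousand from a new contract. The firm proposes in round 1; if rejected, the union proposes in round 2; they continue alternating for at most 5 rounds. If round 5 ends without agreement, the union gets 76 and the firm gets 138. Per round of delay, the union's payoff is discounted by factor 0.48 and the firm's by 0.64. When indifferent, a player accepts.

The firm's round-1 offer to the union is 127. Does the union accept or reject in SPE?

Round 5 (the firm proposes): the union gets 76 if talks fail, so the firm offers 76 and keeps 724.
Round 4 (the union proposes): the firm can get 724 next round, worth 0.64 × 724 = 463.36 now; the union offers that and keeps 336.64.
Round 3 (the firm proposes): the union can get 336.64 next round, worth 0.48 × 336.64 = 161.5872 now; the firm offers that and keeps 638.4128.
Round 2 (the union proposes): the firm can get 638.4128 next round, worth 0.64 × 638.4128 = 408.584192 now. The union offers 408.584192 and keeps 800 − 408.584192 = 391.415808.
So by rejecting in round 1, the union gets 391.415808 next round, worth 0.48 × 391.415808 = 187.87958784 now.
Offer 127 < 187.87958784, so the union rejects.

Reject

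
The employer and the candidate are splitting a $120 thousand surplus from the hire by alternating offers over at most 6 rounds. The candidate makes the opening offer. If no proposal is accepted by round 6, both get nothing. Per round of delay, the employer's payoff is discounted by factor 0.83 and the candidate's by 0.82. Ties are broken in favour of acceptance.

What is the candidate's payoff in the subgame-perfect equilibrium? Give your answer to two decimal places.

By backward induction:
Round 6 (the employer proposes): the candidate will accept anything ≥ 0, so the employer offers 0 and keeps 120.
Round 5 (the candidate proposes): the employer can get 120 next round, worth 0.83 × 120 = 99.6 now. The candidate offers 99.6 and keeps 120 − 99.6 = 20.4.
Round 4 (the employer proposes): the candidate can get 20.4 next round, worth 0.82 × 20.4 = 16.728 now; the employer offers that and keeps 103.272.
Round 3 (the candidate proposes): the employer can get 103.272 next round, worth 0.83 × 103.272 = 85.71576 now. The candidate offers 85.71576 and keeps 120 − 85.71576 = 34.28424.
Round 2 (the employer proposes): the candidate can get 34.28424 next round, worth 0.82 × 34.28424 = 28.1130768 now; the employer offers that and keeps 91.8869232.
Round 1 (the candidate proposes): the employer can get 91.8869232 next round, worth 0.83 × 91.8869232 = 76.266146256 now, so the candidate offers 76.266146256, keeping 43.733853744.

43.73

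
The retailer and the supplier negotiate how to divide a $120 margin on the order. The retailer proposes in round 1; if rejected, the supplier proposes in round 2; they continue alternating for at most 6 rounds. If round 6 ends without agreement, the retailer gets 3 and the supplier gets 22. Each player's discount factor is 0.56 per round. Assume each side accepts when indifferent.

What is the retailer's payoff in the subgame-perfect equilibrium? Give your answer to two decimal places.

Round 6 (the supplier proposes): the retailer gets 3 if talks fail, so the supplier offers 3 and keeps 117.
Round 5 (the retailer proposes): the supplier can get 117 next round, worth 0.56 × 117 = 65.52 now; the retailer offers that and keeps 54.48.
Round 4 (the supplier proposes): the retailer can get 54.48 next round, worth 0.56 × 54.48 = 30.5088 now, so the supplier offers 30.5088, keeping 89.4912.
Round 3 (the retailer proposes): the supplier can get 89.4912 next round, worth 0.56 × 89.4912 = 50.115072 now, so the retailer offers 50.115072, keeping 69.884928.
Round 2 (the supplier proposes): the retailer can get 69.884928 next round, worth 0.56 × 69.884928 = 39.13555968 now; the supplier offers that and keeps 80.86444032.
Round 1 (the retailer proposes): the supplier can get 80.86444032 next round, worth 0.56 × 80.86444032 = 45.2840865792 now; the retailer offers that and keeps 74.7159134208.

74.72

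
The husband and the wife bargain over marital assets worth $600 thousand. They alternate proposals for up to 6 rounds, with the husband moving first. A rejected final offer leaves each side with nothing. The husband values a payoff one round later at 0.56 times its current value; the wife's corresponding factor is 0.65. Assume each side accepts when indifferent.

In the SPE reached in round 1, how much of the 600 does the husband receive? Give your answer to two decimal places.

314.26

Round 6 (the wife proposes): rejection yields 0 for the husband; the wife offers 0 and keeps 600.
Round 5 (the husband proposes): the wife can get 600 next round, worth 0.65 × 600 = 390 now. The husband offers 390 and keeps 600 − 390 = 210.
Round 4 (the wife proposes): the husband can get 210 next round, worth 0.56 × 210 = 117.6 now; the wife offers that and keeps 482.4.
Round 3 (the husband proposes): the wife can get 482.4 next round, worth 0.65 × 482.4 = 313.56 now, so the husband offers 313.56, keeping 286.44.
Round 2 (the wife proposes): the husband can get 286.44 next round, worth 0.56 × 286.44 = 160.4064 now. The wife offers 160.4064 and keeps 600 − 160.4064 = 439.5936.
Round 1 (the husband proposes): the wife can get 439.5936 next round, worth 0.65 × 439.5936 = 285.73584 now; the husband offers that and keeps 314.26416.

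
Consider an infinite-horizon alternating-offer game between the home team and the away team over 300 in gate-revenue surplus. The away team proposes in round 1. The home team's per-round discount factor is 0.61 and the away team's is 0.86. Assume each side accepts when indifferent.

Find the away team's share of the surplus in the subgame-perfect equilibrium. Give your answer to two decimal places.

246.11

Let x be the away team's share when the away team proposes and y be the home team's share when the home team proposes.
The home team accepts iff offered ≥ 0.61·y, so x = 300 − 0.61y. Symmetrically y = 300 − 0.86x.
Substituting: x = 300 − 0.61(300 − 0.86x), giving x(1 − 0.86·0.61) = 300(1 − 0.61).
So x = 300 × 0.39 / 0.4754 ≈ 246.1085, and the home team receives 300 − x ≈ 53.8915.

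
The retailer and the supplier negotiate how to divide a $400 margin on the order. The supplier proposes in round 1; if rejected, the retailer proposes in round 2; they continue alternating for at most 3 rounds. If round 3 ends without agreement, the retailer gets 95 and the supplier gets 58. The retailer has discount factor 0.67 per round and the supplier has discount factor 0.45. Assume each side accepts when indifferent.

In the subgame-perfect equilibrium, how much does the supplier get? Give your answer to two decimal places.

Solve by backward induction from round 3.
Round 3 (the supplier proposes): the retailer gets 95 if talks fail, so the supplier offers 95 and keeps 305.
Round 2 (the retailer proposes): the supplier can get 305 next round, worth 0.45 × 305 = 137.25 now, so the retailer offers 137.25, keeping 262.75.
Round 1 (the supplier proposes): the retailer can get 262.75 next round, worth 0.67 × 262.75 = 176.0425 now, so the supplier offers 176.0425, keeping 223.9575.

223.96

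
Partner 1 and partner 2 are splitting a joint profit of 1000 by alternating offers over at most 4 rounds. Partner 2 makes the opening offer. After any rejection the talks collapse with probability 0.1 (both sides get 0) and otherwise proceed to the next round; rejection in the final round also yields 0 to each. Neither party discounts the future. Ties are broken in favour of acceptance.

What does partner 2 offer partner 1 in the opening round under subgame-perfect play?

By backward induction:
Round 4 (partner 1 proposes): partner 2 will accept anything ≥ 0, so partner 1 offers 0 and keeps 1000.
Round 3 (partner 2 proposes): rejecting gives partner 1 an expected 0.9 × 1000 = 900, so partner 2 offers 900, keeping 100.
Round 2 (partner 1 proposes): rejecting gives partner 2 an expected 0.9 × 100 = 90; partner 1 offers that and keeps 910.
Round 1 (partner 2 proposes): rejecting gives partner 1 an expected 0.9 × 910 = 819; partner 2 offers that and keeps 181.

819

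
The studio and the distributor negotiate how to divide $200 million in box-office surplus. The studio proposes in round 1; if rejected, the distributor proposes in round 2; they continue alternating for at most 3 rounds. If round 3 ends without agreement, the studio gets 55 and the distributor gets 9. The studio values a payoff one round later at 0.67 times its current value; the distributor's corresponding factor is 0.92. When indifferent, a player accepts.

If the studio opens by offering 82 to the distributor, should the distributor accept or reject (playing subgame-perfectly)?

Round 3 (the studio proposes): the distributor gets 9 if talks fail, so the studio offers 9 and keeps 191.
Round 2 (the distributor proposes): the studio can get 191 next round, worth 0.67 × 191 = 127.97 now; the distributor offers that and keeps 72.03.
So by rejecting in round 1, the distributor gets 72.03 next round, worth 0.92 × 72.03 = 66.2676 now.
Offer 82 ≥ 66.2676, so the distributor accepts.

Accept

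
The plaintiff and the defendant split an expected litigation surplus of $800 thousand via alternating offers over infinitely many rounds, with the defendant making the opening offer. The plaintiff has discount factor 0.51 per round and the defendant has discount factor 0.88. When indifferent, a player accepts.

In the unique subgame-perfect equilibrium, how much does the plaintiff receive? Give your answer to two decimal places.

Let x be the defendant's share when the defendant proposes and y be the plaintiff's share when the plaintiff proposes.
The plaintiff accepts iff offered ≥ 0.51·y, so x = 800 − 0.51y. Symmetrically y = 800 − 0.88x.
Substituting: x = 800 − 0.51(800 − 0.88x), giving x(1 − 0.88·0.51) = 800(1 − 0.51).
So x = 800 × 0.49 / 0.5512 ≈ 711.1756, and the plaintiff receives 800 − x ≈ 88.8244.

88.82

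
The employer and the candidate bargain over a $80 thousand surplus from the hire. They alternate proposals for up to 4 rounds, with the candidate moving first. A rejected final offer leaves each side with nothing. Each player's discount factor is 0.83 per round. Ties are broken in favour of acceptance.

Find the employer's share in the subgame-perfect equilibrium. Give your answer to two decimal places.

57.03

Round 4 (the employer proposes): the candidate will accept anything ≥ 0, so the employer offers 0 and keeps 80.
Round 3 (the candidate proposes): the employer can get 80 next round, worth 0.83 × 80 = 66.4 now, so the candidate offers 66.4, keeping 13.6.
Round 2 (the employer proposes): the candidate can get 13.6 next round, worth 0.83 × 13.6 = 11.288 now; the employer offers that and keeps 68.712.
Round 1 (the candidate proposes): the employer can get 68.712 next round, worth 0.83 × 68.712 = 57.03096 now, so the candidate offers 57.03096, keeping 22.96904.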